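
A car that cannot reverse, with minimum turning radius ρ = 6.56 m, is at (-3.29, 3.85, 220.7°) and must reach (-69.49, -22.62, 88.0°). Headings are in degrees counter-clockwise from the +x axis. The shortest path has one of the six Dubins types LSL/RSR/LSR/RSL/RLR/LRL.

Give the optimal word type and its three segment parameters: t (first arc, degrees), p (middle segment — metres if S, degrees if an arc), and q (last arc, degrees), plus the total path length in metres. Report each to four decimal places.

Let ψ = atan2(Δy, Δx) = atan2(-26.47, -66.20) = -158.2061° be the start→goal bearing.
Normalize: d = |goal − start| / ρ = 71.295869/6.56 = 10.868273, α = (θ_start − ψ) mod 360° = 18.9061° = 0.329973 rad, β = (θ_goal − ψ) mod 360° = 246.2061° = 4.297106 rad.
Common terms: sin α = 0.324017, cos α = 0.946051, sin β = -0.915002, cos β = -0.403449, cos(α−β) = -0.678160, d² = 118.119351. Work in radians in the unit-radius frame; every candidate has L = ρ·(t + p + q).
LSL: p² = 2 + d² − 2cos(α−β) + 2d(sin α − sin β) = 148.407677; p = √p² = 12.182269; φ = atan2(cos β − cos α, d + sin α − sin β) = -0.111004 rad; t = (φ − α) mod 2π = 5.842209 rad, q = (β − φ) mod 2π = 4.408110 rad → L = 6.56·(5.842209 + 12.182269 + 4.408110) = 6.56·22.432588 = 147.157775 m
RSR: p² = 2 + d² − 2cos(α−β) + 2d(sin β − sin α) = 94.543664; p = √p² = 9.723357; φ = atan2(cos α − cos β, d − sin α + sin β) = 0.139239 rad; t = (α − φ) mod 2π = 0.190734 rad, q = (φ − β) mod 2π = 2.125318 rad → L = 6.56·(0.190734 + 9.723357 + 2.125318) = 6.56·12.039409 = 78.978520 m
LSR: p² = d² − 2 + 2cos(α−β) + 2d(sin α + sin β) = 101.917061; p = √p² = 10.095398; φ = atan2(−cos α − cos β, d + sin α + sin β) − atan2(−2, p) = 0.142830 rad; t = (φ − α) mod 2π = 6.096043 rad, q = (φ − β) mod 2π = 2.128909 rad → L = 6.56·(6.096043 + 10.095398 + 2.128909) = 6.56·18.320350 = 120.181497 m
RSL: p² = d² − 2 + 2cos(α−β) − 2d(sin α + sin β) = 127.609003; p = √p² = 11.296415; φ = atan2(cos α + cos β, d − sin α − sin β) − atan2(2, p) = -0.127916 rad; t = (α − φ) mod 2π = 0.457889 rad, q = (β − φ) mod 2π = 4.425022 rad → L = 6.56·(0.457889 + 11.296415 + 4.425022) = 6.56·16.179327 = 106.136385 m
RLR: c = (6 − d² + 2cos(α−β) + 2d(sin α − sin β))/8 = -10.817958, |c| > 1 → infeasible
LRL: c = (6 − d² + 2cos(α−β) − 2d(sin α − sin β))/8 = -17.550960, |c| > 1 → infeasible
Shortest: RSR with L = 78.978520 m ≈ 78.9785 m
Convert RSR to answer units (arcs ×180/π): t = 0.190734·180/π = 10.9282°, p = ρ·p = 6.56·9.723357 = 63.7852 m, q = 2.125318·180/π = 121.7718°, L = 78.9785 m.

RSR: t = 10.9282°, p = 63.7852 m, q = 121.7718°, L = 78.9785 m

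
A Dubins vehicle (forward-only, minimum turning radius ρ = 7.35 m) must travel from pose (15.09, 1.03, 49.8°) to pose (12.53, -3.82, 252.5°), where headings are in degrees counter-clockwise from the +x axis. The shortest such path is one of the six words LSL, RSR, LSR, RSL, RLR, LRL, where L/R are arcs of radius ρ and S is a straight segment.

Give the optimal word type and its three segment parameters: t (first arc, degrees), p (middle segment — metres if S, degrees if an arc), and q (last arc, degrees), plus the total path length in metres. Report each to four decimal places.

Let ψ = atan2(Δy, Δx) = atan2(-4.85, -2.56) = -117.8267° be the start→goal bearing.
Normalize: d = |goal − start| / ρ = 5.484168/7.35 = 0.746145, α = (θ_start − ψ) mod 360° = 167.6267° = 2.925637 rad, β = (θ_goal − ψ) mod 360° = 10.3267° = 0.180234 rad.
Common terms: sin α = 0.214281, cos α = -0.976772, sin β = 0.179260, cos β = 0.983802, cos(α−β) = -0.922538, d² = 0.556733. Work in radians in the unit-radius frame; every candidate has L = ρ·(t + p + q).
LSL: p² = 2 + d² − 2cos(α−β) + 2d(sin α − sin β) = 4.454070; p = √p² = 2.110467; φ = atan2(cos β − cos α, d + sin α − sin β) = 1.191638 rad; t = (φ − α) mod 2π = 4.549186 rad, q = (β − φ) mod 2π = 5.271782 rad → L = 7.35·(4.549186 + 2.110467 + 5.271782) = 7.35·11.931435 = 87.696044 m
RSR: p² = 2 + d² − 2cos(α−β) + 2d(sin β − sin α) = 4.349548; p = √p² = 2.085557; φ = atan2(cos α − cos β, d − sin α + sin β) = -1.222842 rad; t = (α − φ) mod 2π = 4.148479 rad, q = (φ − β) mod 2π = 4.880109 rad → L = 7.35·(4.148479 + 2.085557 + 4.880109) = 7.35·11.114145 = 81.688967 m
LSR: p² = d² − 2 + 2cos(α−β) + 2d(sin α + sin β) = -2.701066 < 0 → infeasible
RSL: p² = d² − 2 + 2cos(α−β) − 2d(sin α + sin β) = -3.875621 < 0 → infeasible
RLR: c = (6 − d² + 2cos(α−β) + 2d(sin α − sin β))/8 = 0.456307; p = 2π − arccos c = 5.186229 rad; φ = atan2(cos α − cos β, d − sin α + sin β) = -1.222842 rad; t = (α − φ + p/2) mod 2π = 0.458408 rad, q = (α − β − t + p) mod 2π = 1.190039 rad → L = 7.35·(0.458408 + 5.186229 + 1.190039) = 7.35·6.834675 = 50.234865 m
LRL: c = (6 − d² + 2cos(α−β) − 2d(sin α − sin β))/8 = 0.443241; p = 2π − arccos c = 5.171600 rad; φ = atan2(cos β − cos α, d + sin α − sin β) = 1.191638 rad; t = (φ − α + p/2) mod 2π = 0.851801 rad, q = (β − α − t + p) mod 2π = 1.574397 rad → L = 7.35·(0.851801 + 5.171600 + 1.574397) = 7.35·7.597798 = 55.843812 m
Shortest: RLR with L = 50.234865 m ≈ 50.2349 m
Convert RLR to answer units (arcs ×180/π): t = 0.458408·180/π = 26.2648°, p = 5.186229·180/π = 297.1490°, q = 1.190039·180/π = 68.1842°, L = 50.2349 m.

RLR: t = 26.2648°, p = 297.1490°, q = 68.1842°, L = 50.2349 m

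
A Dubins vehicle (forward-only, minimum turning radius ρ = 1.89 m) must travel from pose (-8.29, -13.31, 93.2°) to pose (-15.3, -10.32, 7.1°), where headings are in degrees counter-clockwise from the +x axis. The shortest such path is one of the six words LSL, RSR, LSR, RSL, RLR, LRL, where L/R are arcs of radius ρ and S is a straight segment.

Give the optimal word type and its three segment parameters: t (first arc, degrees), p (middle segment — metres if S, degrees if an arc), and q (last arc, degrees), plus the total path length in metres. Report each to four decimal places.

Let ψ = atan2(Δy, Δx) = atan2(2.99, -7.01) = 156.9001° be the start→goal bearing.
Normalize: d = |goal − start| / ρ = 7.621037/1.89 = 4.032295, α = (θ_start − ψ) mod 360° = 296.2999° = 5.171408 rad, β = (θ_goal − ψ) mod 360° = 210.1999° = 3.668680 rad.
Common terms: sin α = -0.896487, cos α = 0.443069, sin β = -0.503018, cos β = -0.864276, cos(α−β) = 0.068015, d² = 16.259399. Work in radians in the unit-radius frame; every candidate has L = ρ·(t + p + q).
LSL: p² = 2 + d² − 2cos(α−β) + 2d(sin α − sin β) = 14.950200; p = √p² = 3.866549; φ = atan2(cos β − cos α, d + sin α − sin β) = -0.344915 rad; t = (φ − α) mod 2π = 0.766862 rad, q = (β − φ) mod 2π = 4.013595 rad → L = 1.89·(0.766862 + 3.866549 + 4.013595) = 1.89·8.647006 = 16.342841 m
RSR: p² = 2 + d² − 2cos(α−β) + 2d(sin β − sin α) = 21.296538; p = √p² = 4.614817; φ = atan2(cos α − cos β, d − sin α + sin β) = 0.287226 rad; t = (α − φ) mod 2π = 4.884182 rad, q = (φ − β) mod 2π = 2.901731 rad → L = 1.89·(4.884182 + 4.614817 + 2.901731) = 1.89·12.400731 = 23.437382 m
LSR: p² = d² − 2 + 2cos(α−β) + 2d(sin α + sin β) = 3.108994; p = √p² = 1.763234; φ = atan2(−cos α − cos β, d + sin α + sin β) − atan2(−2, p) = 1.006872 rad; t = (φ − α) mod 2π = 2.118649 rad, q = (φ − β) mod 2π = 3.621377 rad → L = 1.89·(2.118649 + 1.763234 + 3.621377) = 1.89·7.503259 = 14.181160 m
RSL: p² = d² − 2 + 2cos(α−β) − 2d(sin α + sin β) = 25.681866; p = √p² = 5.067728; φ = atan2(cos α + cos β, d − sin α − sin β) − atan2(2, p) = -0.453279 rad; t = (α − φ) mod 2π = 5.624688 rad, q = (β − φ) mod 2π = 4.121959 rad → L = 1.89·(5.624688 + 5.067728 + 4.121959) = 1.89·14.814374 = 27.999168 m
RLR: c = (6 − d² + 2cos(α−β) + 2d(sin α − sin β))/8 = -1.662067, |c| > 1 → infeasible
LRL: c = (6 − d² + 2cos(α−β) − 2d(sin α − sin β))/8 = -0.868775; p = 2π − arccos c = 3.659666 rad; φ = atan2(cos β − cos α, d + sin α − sin β) = -0.344915 rad; t = (φ − α + p/2) mod 2π = 2.596695 rad, q = (β − α − t + p) mod 2π = 5.843428 rad → L = 1.89·(2.596695 + 3.659666 + 5.843428) = 1.89·12.099788 = 22.868600 m
Shortest: LSR with L = 14.181160 m ≈ 14.1812 m
Convert LSR to answer units (arcs ×180/π): t = 2.118649·180/π = 121.3896°, p = ρ·p = 1.89·1.763234 = 3.3325 m, q = 3.621377·180/π = 207.4896°, L = 14.1812 m.

LSR: t = 121.3896°, p = 3.3325 m, q = 207.4896°, L = 14.1812 m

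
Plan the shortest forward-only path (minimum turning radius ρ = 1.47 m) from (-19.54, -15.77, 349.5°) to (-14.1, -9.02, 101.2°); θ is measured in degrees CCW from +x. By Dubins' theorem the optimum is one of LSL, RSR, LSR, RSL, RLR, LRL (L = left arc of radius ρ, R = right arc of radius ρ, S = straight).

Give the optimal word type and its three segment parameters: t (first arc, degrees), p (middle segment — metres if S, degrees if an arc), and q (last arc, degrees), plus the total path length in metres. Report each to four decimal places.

LSL: t = 63.8808°, p = 6.2534 m, q = 47.8192°, L = 9.1192 m

Let ψ = atan2(Δy, Δx) = atan2(6.75, 5.44) = 51.1338° be the start→goal bearing.
Normalize: d = |goal − start| / ρ = 8.669262/1.47 = 5.897457, α = (θ_start − ψ) mod 360° = 298.3662° = 5.207473 rad, β = (θ_goal − ψ) mod 360° = 50.0662° = 0.873821 rad.
Common terms: sin α = -0.879929, cos α = 0.475106, sin β = 0.766787, cos β = 0.641902, cos(α−β) = -0.369747, d² = 34.779999. Work in radians in the unit-radius frame; every candidate has L = ρ·(t + p + q).
LSL: p² = 2 + d² − 2cos(α−β) + 2d(sin α − sin β) = 18.096622; p = √p² = 4.254012; φ = atan2(cos β − cos α, d + sin α − sin β) = 0.039219 rad; t = (φ − α) mod 2π = 1.114931 rad, q = (β − φ) mod 2π = 0.834602 rad → L = 1.47·(1.114931 + 4.254012 + 0.834602) = 1.47·6.203545 = 9.119212 m
RSR: p² = 2 + d² − 2cos(α−β) + 2d(sin β − sin α) = 56.942363; p = √p² = 7.546016; φ = atan2(cos α − cos β, d − sin α + sin β) = -0.022106 rad; t = (α − φ) mod 2π = 5.229579 rad, q = (φ − β) mod 2π = 5.387259 rad → L = 1.47·(5.229579 + 7.546016 + 5.387259) = 1.47·18.162854 = 26.699396 m
LSR: p² = d² − 2 + 2cos(α−β) + 2d(sin α + sin β) = 30.706010; p = √p² = 5.541300; φ = atan2(−cos α − cos β, d + sin α + sin β) − atan2(−2, p) = 0.155614 rad; t = (φ − α) mod 2π = 1.231326 rad, q = (φ − β) mod 2π = 5.564978 rad → L = 1.47·(1.231326 + 5.541300 + 5.564978) = 1.47·12.337604 = 18.136278 m
RSL: p² = d² − 2 + 2cos(α−β) − 2d(sin α + sin β) = 33.375001; p = √p² = 5.777110; φ = atan2(cos α + cos β, d − sin α − sin β) − atan2(2, p) = -0.149537 rad; t = (α − φ) mod 2π = 5.357010 rad, q = (β − φ) mod 2π = 1.023357 rad → L = 1.47·(5.357010 + 5.777110 + 1.023357) = 1.47·12.157477 = 17.871491 m
RLR: c = (6 − d² + 2cos(α−β) + 2d(sin α − sin β))/8 = -6.117795, |c| > 1 → infeasible
LRL: c = (6 − d² + 2cos(α−β) − 2d(sin α − sin β))/8 = -1.262078, |c| > 1 → infeasible
Shortest: LSL with L = 9.119212 m ≈ 9.1192 m
Convert LSL to answer units (arcs ×180/π): t = 1.114931·180/π = 63.8808°, p = ρ·p = 1.47·4.254012 = 6.2534 m, q = 0.834602·180/π = 47.8192°, L = 9.1192 m.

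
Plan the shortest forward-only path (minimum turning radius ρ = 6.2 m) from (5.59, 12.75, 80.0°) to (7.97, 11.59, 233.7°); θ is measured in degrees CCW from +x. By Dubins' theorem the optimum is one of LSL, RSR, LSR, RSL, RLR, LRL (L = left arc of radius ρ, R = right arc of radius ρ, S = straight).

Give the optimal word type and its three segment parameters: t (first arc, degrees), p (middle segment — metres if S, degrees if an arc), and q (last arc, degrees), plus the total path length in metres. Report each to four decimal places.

Let ψ = atan2(Δy, Δx) = atan2(-1.16, 2.38) = -25.9844° be the start→goal bearing.
Normalize: d = |goal − start| / ρ = 2.647640/6.2 = 0.427039, α = (θ_start − ψ) mod 360° = 105.9844° = 1.849776 rad, β = (θ_goal − ψ) mod 360° = 259.6844° = 4.532347 rad.
Common terms: sin α = 0.961337, cos α = -0.275375, sin β = -0.983836, cos β = -0.179071, cos(α−β) = -0.896486, d² = 0.182362. Work in radians in the unit-radius frame; every candidate has L = ρ·(t + p + q).
LSL: p² = 2 + d² − 2cos(α−β) + 2d(sin α − sin β) = 5.636664; p = √p² = 2.374166; φ = atan2(cos β − cos α, d + sin α − sin β) = 0.040575 rad; t = (φ − α) mod 2π = 4.473984 rad, q = (β − φ) mod 2π = 4.491773 rad → L = 6.2·(4.473984 + 2.374166 + 4.491773) = 6.2·11.339922 = 70.307518 m
RSR: p² = 2 + d² − 2cos(α−β) + 2d(sin β − sin α) = 2.314006; p = √p² = 1.521186; φ = atan2(cos α − cos β, d − sin α + sin β) = -3.078241 rad; t = (α − φ) mod 2π = 4.928018 rad, q = (φ − β) mod 2π = 4.955782 rad → L = 6.2·(4.928018 + 1.521186 + 4.955782) = 6.2·11.404985 = 70.710909 m
LSR: p² = d² − 2 + 2cos(α−β) + 2d(sin α + sin β) = -3.629827 < 0 → infeasible
RSL: p² = d² − 2 + 2cos(α−β) − 2d(sin α + sin β) = -3.591395 < 0 → infeasible
RLR: c = (6 − d² + 2cos(α−β) + 2d(sin α − sin β))/8 = 0.710749; p = 2π − arccos c = 5.502952 rad; φ = atan2(cos α − cos β, d − sin α + sin β) = -3.078241 rad; t = (α − φ + p/2) mod 2π = 1.396308 rad, q = (α − β − t + p) mod 2π = 1.424072 rad → L = 6.2·(1.396308 + 5.502952 + 1.424072) = 6.2·8.323332 = 51.604660 m
LRL: c = (6 − d² + 2cos(α−β) − 2d(sin α − sin β))/8 = 0.295417; p = 2π − arccos c = 5.012281 rad; φ = atan2(cos β − cos α, d + sin α − sin β) = 0.040575 rad; t = (φ − α + p/2) mod 2π = 0.696939 rad, q = (β − α − t + p) mod 2π = 0.714728 rad → L = 6.2·(0.696939 + 5.012281 + 0.714728) = 6.2·6.423948 = 39.828476 m
Shortest: LRL with L = 39.828476 m ≈ 39.8285 m
Convert LRL to answer units (arcs ×180/π): t = 0.696939·180/π = 39.9317°, p = 5.012281·180/π = 287.1825°, q = 0.714728·180/π = 40.9509°, L = 39.8285 m.

LRL: t = 39.9317°, p = 287.1825°, q = 40.9509°, L = 39.8285 m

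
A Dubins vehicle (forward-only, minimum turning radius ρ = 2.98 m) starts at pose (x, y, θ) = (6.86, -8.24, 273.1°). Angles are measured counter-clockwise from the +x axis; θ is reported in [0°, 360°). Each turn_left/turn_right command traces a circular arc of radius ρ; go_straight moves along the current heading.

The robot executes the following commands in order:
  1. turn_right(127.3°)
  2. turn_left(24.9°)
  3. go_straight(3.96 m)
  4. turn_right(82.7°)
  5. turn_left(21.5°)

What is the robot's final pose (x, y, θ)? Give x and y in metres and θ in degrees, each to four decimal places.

(-5.5577, -5.6062, 109.5000°)

set_pose: (x, y, θ) = (6.8600, -8.2400, 273.1000°), ρ = 2.98
turn_right(127.3°): centre at ρ to the right, rotate −127.3° → (2.2094, -10.8659, 145.8000°)
turn_left(24.9°): centre at ρ to the left, rotate +24.9° → (1.0159, -10.3897, 170.7000°)
go_straight(3.96): x += 3.96·cos θ, y += 3.96·sin θ → (-2.8920, -9.7498, 170.7000°)
turn_right(82.7°): centre at ρ to the right, rotate −82.7° → (-5.3886, -6.7049, 88.0000°)
turn_left(21.5°): centre at ρ to the left, rotate +21.5° → (-5.5577, -5.6062, 109.5000°)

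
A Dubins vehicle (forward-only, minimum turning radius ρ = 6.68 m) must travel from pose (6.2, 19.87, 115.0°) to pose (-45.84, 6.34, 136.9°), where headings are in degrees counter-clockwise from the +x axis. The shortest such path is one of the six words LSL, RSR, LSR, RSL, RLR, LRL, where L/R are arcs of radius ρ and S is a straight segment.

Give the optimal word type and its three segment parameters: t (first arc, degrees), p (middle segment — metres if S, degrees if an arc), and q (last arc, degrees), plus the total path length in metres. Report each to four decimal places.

Let ψ = atan2(Δy, Δx) = atan2(-13.53, -52.04) = -165.4262° be the start→goal bearing.
Normalize: d = |goal − start| / ρ = 53.770089/6.68 = 8.049415, α = (θ_start − ψ) mod 360° = 280.4262° = 4.894360 rad, β = (θ_goal − ψ) mod 360° = 302.3262° = 5.276588 rad.
Common terms: sin α = -0.983489, cos α = 0.180969, sin β = -0.845017, cos β = 0.534739, cos(α−β) = 0.927836, d² = 64.793075. Work in radians in the unit-radius frame; every candidate has L = ρ·(t + p + q).
LSL: p² = 2 + d² − 2cos(α−β) + 2d(sin α − sin β) = 62.708175; p = √p² = 7.918849; φ = atan2(cos β − cos α, d + sin α − sin β) = 0.044689 rad; t = (φ − α) mod 2π = 1.433514 rad, q = (β − φ) mod 2π = 5.231898 rad → L = 6.68·(1.433514 + 7.918849 + 5.231898) = 6.68·14.584262 = 97.422869 m
RSR: p² = 2 + d² − 2cos(α−β) + 2d(sin β − sin α) = 67.166630; p = √p² = 8.195525; φ = atan2(cos α − cos β, d − sin α + sin β) = -0.043180 rad; t = (α − φ) mod 2π = 4.937540 rad, q = (φ − β) mod 2π = 0.963418 rad → L = 6.68·(4.937540 + 8.195525 + 0.963418) = 6.68·14.096483 = 94.164508 m
LSR: p² = d² − 2 + 2cos(α−β) + 2d(sin α + sin β) = 35.211937; p = √p² = 5.933965; φ = atan2(−cos α − cos β, d + sin α + sin β) − atan2(−2, p) = 0.210540 rad; t = (φ − α) mod 2π = 1.599365 rad, q = (φ − β) mod 2π = 1.217138 rad → L = 6.68·(1.599365 + 5.933965 + 1.217138) = 6.68·8.750468 = 58.453125 m
RSL: p² = d² − 2 + 2cos(α−β) − 2d(sin α + sin β) = 94.085557; p = √p² = 9.699771; φ = atan2(cos α + cos β, d − sin α − sin β) − atan2(2, p) = -0.131012 rad; t = (α − φ) mod 2π = 5.025372 rad, q = (β − φ) mod 2π = 5.407599 rad → L = 6.68·(5.025372 + 9.699771 + 5.407599) = 6.68·20.132743 = 134.486721 m
RLR: c = (6 − d² + 2cos(α−β) + 2d(sin α − sin β))/8 = -7.395829, |c| > 1 → infeasible
LRL: c = (6 − d² + 2cos(α−β) − 2d(sin α − sin β))/8 = -6.838522, |c| > 1 → infeasible
Shortest: LSR with L = 58.453125 m ≈ 58.4531 m
Convert LSR to answer units (arcs ×180/π): t = 1.599365·180/π = 91.6369°, p = ρ·p = 6.68·5.933965 = 39.6389 m, q = 1.217138·180/π = 69.7369°, L = 58.4531 m.

LSR: t = 91.6369°, p = 39.6389 m, q = 69.7369°, L = 58.4531 m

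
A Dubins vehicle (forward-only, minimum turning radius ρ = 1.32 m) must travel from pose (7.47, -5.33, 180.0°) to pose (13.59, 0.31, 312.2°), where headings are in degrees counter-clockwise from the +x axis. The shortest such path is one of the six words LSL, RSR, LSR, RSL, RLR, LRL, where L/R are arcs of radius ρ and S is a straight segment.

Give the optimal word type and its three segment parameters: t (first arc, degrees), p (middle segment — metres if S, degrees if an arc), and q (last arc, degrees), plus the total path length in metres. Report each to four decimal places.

RSR: t = 146.2696°, p = 6.1830 m, q = 81.5304°, L = 11.4311 m

Let ψ = atan2(Δy, Δx) = atan2(5.64, 6.12) = 42.6627° be the start→goal bearing.
Normalize: d = |goal − start| / ρ = 8.322500/1.32 = 6.304924, α = (θ_start − ψ) mod 360° = 137.3373° = 2.396988 rad, β = (θ_goal − ψ) mod 360° = 269.5373° = 4.704313 rad.
Common terms: sin α = 0.677681, cos α = -0.735356, sin β = -0.999967, cos β = -0.008075, cos(α−β) = -0.671721, d² = 39.752066. Work in radians in the unit-radius frame; every candidate has L = ρ·(t + p + q).
LSL: p² = 2 + d² − 2cos(α−β) + 2d(sin α − sin β) = 64.250399; p = √p² = 8.015635; φ = atan2(cos β − cos α, d + sin α − sin β) = 0.090858 rad; t = (φ − α) mod 2π = 3.977055 rad, q = (β − φ) mod 2π = 4.613456 rad → L = 1.32·(3.977055 + 8.015635 + 4.613456) = 1.32·16.606145 = 21.920112 m
RSR: p² = 2 + d² − 2cos(α−β) + 2d(sin β − sin α) = 21.940616; p = √p² = 4.684081; φ = atan2(cos α − cos β, d − sin α + sin β) = -0.155897 rad; t = (α − φ) mod 2π = 2.552885 rad, q = (φ − β) mod 2π = 1.422975 rad → L = 1.32·(2.552885 + 4.684081 + 1.422975) = 1.32·8.659941 = 11.431122 m
LSR: p² = d² − 2 + 2cos(α−β) + 2d(sin α + sin β) = 32.344643; p = √p² = 5.687235; φ = atan2(−cos α − cos β, d + sin α + sin β) − atan2(−2, p) = 0.461788 rad; t = (φ − α) mod 2π = 4.347985 rad, q = (φ − β) mod 2π = 2.040660 rad → L = 1.32·(4.347985 + 5.687235 + 2.040660) = 1.32·12.075880 = 15.940162 m
RSL: p² = d² − 2 + 2cos(α−β) − 2d(sin α + sin β) = 40.472607; p = √p² = 6.361808; φ = atan2(cos α + cos β, d − sin α − sin β) − atan2(2, p) = -0.416305 rad; t = (α − φ) mod 2π = 2.813293 rad, q = (β − φ) mod 2π = 5.120618 rad → L = 1.32·(2.813293 + 6.361808 + 5.120618) = 1.32·14.295719 = 18.870350 m
RLR: c = (6 − d² + 2cos(α−β) + 2d(sin α − sin β))/8 = -1.742577, |c| > 1 → infeasible
LRL: c = (6 − d² + 2cos(α−β) − 2d(sin α − sin β))/8 = -7.031300, |c| > 1 → infeasible
Shortest: RSR with L = 11.431122 m ≈ 11.4311 m
Convert RSR to answer units (arcs ×180/π): t = 2.552885·180/π = 146.2696°, p = ρ·p = 1.32·4.684081 = 6.1830 m, q = 1.422975·180/π = 81.5304°, L = 11.4311 m.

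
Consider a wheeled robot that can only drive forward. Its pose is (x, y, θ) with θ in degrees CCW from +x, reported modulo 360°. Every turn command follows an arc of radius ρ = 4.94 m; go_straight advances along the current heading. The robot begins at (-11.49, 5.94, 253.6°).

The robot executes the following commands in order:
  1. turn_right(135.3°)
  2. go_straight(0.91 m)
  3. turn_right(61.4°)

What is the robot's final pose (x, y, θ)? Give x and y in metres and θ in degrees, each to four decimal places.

(-20.7988, 10.8337, 56.9000°)

set_pose: (x, y, θ) = (-11.4900, 5.9400, 253.6000°), ρ = 4.94
turn_right(135.3°): centre at ρ to the right, rotate −135.3° → (-20.5786, 4.9928, 118.3000°)
go_straight(0.91): x += 0.91·cos θ, y += 0.91·sin θ → (-21.0100, 5.7940, 118.3000°)
turn_right(61.4°): centre at ρ to the right, rotate −61.4° → (-20.7988, 10.8337, 56.9000°)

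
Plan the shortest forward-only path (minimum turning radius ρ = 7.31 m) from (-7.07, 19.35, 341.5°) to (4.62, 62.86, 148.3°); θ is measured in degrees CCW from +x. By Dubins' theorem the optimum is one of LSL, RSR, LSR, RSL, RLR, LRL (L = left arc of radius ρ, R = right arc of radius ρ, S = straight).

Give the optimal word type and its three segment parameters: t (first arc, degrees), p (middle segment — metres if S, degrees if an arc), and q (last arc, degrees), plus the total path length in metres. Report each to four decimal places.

LSL: t = 98.1776°, p = 30.8578 m, q = 68.6224°, L = 52.1387 m

Let ψ = atan2(Δy, Δx) = atan2(43.51, 11.69) = 74.9613° be the start→goal bearing.
Normalize: d = |goal − start| / ρ = 45.053038/7.31 = 6.163206, α = (θ_start − ψ) mod 360° = 266.5387° = 4.651978 rad, β = (θ_goal − ψ) mod 360° = 73.3387° = 1.280002 rad.
Common terms: sin α = -0.998176, cos α = -0.060374, sin β = 0.958017, cos β = 0.286713, cos(α−β) = -0.973579, d² = 37.985111. Work in radians in the unit-radius frame; every candidate has L = ρ·(t + p + q).
LSL: p² = 2 + d² − 2cos(α−β) + 2d(sin α − sin β) = 17.819435; p = √p² = 4.221307; φ = atan2(cos β − cos α, d + sin α − sin β) = 0.082315 rad; t = (φ − α) mod 2π = 1.713522 rad, q = (β − φ) mod 2π = 1.197687 rad → L = 7.31·(1.713522 + 4.221307 + 1.197687) = 7.31·7.132516 = 52.138695 m
RSR: p² = 2 + d² − 2cos(α−β) + 2d(sin β − sin α) = 66.045103; p = √p² = 8.126814; φ = atan2(cos α − cos β, d − sin α + sin β) = -0.042722 rad; t = (α − φ) mod 2π = 4.694700 rad, q = (φ − β) mod 2π = 4.960461 rad → L = 7.31·(4.694700 + 8.126814 + 4.960461) = 7.31·17.781975 = 129.986239 m
LSR: p² = d² − 2 + 2cos(α−β) + 2d(sin α + sin β) = 33.542933; p = √p² = 5.791626; φ = atan2(−cos α − cos β, d + sin α + sin β) − atan2(−2, p) = 0.295557 rad; t = (φ − α) mod 2π = 1.926764 rad, q = (φ − β) mod 2π = 5.298740 rad → L = 7.31·(1.926764 + 5.791626 + 5.298740) = 7.31·13.017129 = 95.155215 m
RSL: p² = d² − 2 + 2cos(α−β) − 2d(sin α + sin β) = 34.532974; p = √p² = 5.876476; φ = atan2(cos α + cos β, d − sin α − sin β) − atan2(2, p) = -0.291573 rad; t = (α − φ) mod 2π = 4.943551 rad, q = (β − φ) mod 2π = 1.571575 rad → L = 7.31·(4.943551 + 5.876476 + 1.571575) = 7.31·12.391603 = 90.582617 m
RLR: c = (6 − d² + 2cos(α−β) + 2d(sin α − sin β))/8 = -7.255638, |c| > 1 → infeasible
LRL: c = (6 − d² + 2cos(α−β) − 2d(sin α − sin β))/8 = -1.227429, |c| > 1 → infeasible
Shortest: LSL with L = 52.138695 m ≈ 52.1387 m
Convert LSL to answer units (arcs ×180/π): t = 1.713522·180/π = 98.1776°, p = ρ·p = 7.31·4.221307 = 30.8578 m, q = 1.197687·180/π = 68.6224°, L = 52.1387 m.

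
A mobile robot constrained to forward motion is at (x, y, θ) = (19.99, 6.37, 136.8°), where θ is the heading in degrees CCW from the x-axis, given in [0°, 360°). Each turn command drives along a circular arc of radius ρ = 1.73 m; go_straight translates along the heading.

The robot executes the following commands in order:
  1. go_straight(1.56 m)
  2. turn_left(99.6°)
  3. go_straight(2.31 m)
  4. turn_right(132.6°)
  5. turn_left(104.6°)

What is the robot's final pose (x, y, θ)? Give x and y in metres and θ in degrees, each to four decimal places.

(9.3253, 6.8639, 208.4000°)

set_pose: (x, y, θ) = (19.9900, 6.3700, 136.8000°), ρ = 1.73
go_straight(1.56): x += 1.56·cos θ, y += 1.56·sin θ → (18.8528, 7.4379, 136.8000°)
turn_left(99.6°): centre at ρ to the left, rotate +99.6° → (16.2276, 7.1341, 236.4000°)
go_straight(2.31): x += 2.31·cos θ, y += 2.31·sin θ → (14.9493, 5.2101, 236.4000°)
turn_right(132.6°): centre at ρ to the right, rotate −132.6° → (11.8282, 5.7548, 103.8000°)
turn_left(104.6°): centre at ρ to the left, rotate +104.6° → (9.3253, 6.8639, 208.4000°)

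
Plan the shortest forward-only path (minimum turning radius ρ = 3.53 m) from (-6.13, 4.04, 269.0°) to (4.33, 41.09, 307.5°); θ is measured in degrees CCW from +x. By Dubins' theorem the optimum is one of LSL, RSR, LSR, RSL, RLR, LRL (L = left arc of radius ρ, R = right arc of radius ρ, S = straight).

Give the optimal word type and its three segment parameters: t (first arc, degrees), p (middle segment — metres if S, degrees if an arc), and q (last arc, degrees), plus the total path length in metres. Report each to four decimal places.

LSR: t = 185.8314°, p = 34.4906 m, q = 147.3314°, L = 55.0168 m

Let ψ = atan2(Δy, Δx) = atan2(37.05, 10.46) = 74.2345° be the start→goal bearing.
Normalize: d = |goal − start| / ρ = 38.498235/3.53 = 10.906016, α = (θ_start − ψ) mod 360° = 194.7655° = 3.399299 rad, β = (θ_goal − ψ) mod 360° = 233.2655° = 4.071251 rad.
Common terms: sin α = -0.254864, cos α = -0.966977, sin β = -0.801416, cos β = -0.598108, cos(α−β) = 0.782608, d² = 118.941176. Work in radians in the unit-radius frame; every candidate has L = ρ·(t + p + q).
LSL: p² = 2 + d² − 2cos(α−β) + 2d(sin α − sin β) = 131.297371; p = √p² = 11.458507; φ = atan2(cos β − cos α, d + sin α − sin β) = 0.032197 rad; t = (φ − α) mod 2π = 2.916083 rad, q = (β − φ) mod 2π = 4.039054 rad → L = 3.53·(2.916083 + 11.458507 + 4.039054) = 3.53·18.413644 = 65.000162 m
RSR: p² = 2 + d² − 2cos(α−β) + 2d(sin β − sin α) = 107.454548; p = √p² = 10.366029; φ = atan2(cos α − cos β, d − sin α + sin β) = -0.035592 rad; t = (α − φ) mod 2π = 3.434891 rad, q = (φ − β) mod 2π = 2.176342 rad → L = 3.53·(3.434891 + 10.366029 + 2.176342) = 3.53·15.977262 = 56.399735 m
LSR: p² = d² − 2 + 2cos(α−β) + 2d(sin α + sin β) = 95.466799; p = √p² = 9.770711; φ = atan2(−cos α − cos β, d + sin α + sin β) − atan2(−2, p) = 0.359483 rad; t = (φ − α) mod 2π = 3.243369 rad, q = (φ − β) mod 2π = 2.571417 rad → L = 3.53·(3.243369 + 9.770711 + 2.571417) = 3.53·15.585498 = 55.016808 m
RSL: p² = d² − 2 + 2cos(α−β) − 2d(sin α + sin β) = 141.545986; p = √p² = 11.897310; φ = atan2(cos α + cos β, d − sin α − sin β) − atan2(2, p) = -0.296644 rad; t = (α − φ) mod 2π = 3.695943 rad, q = (β − φ) mod 2π = 4.367895 rad → L = 3.53·(3.695943 + 11.897310 + 4.367895) = 3.53·19.961148 = 70.462852 m
RLR: c = (6 − d² + 2cos(α−β) + 2d(sin α − sin β))/8 = -12.431818, |c| > 1 → infeasible
LRL: c = (6 − d² + 2cos(α−β) − 2d(sin α − sin β))/8 = -15.412171, |c| > 1 → infeasible
Shortest: LSR with L = 55.016808 m ≈ 55.0168 m
Convert LSR to answer units (arcs ×180/π): t = 3.243369·180/π = 185.8314°, p = ρ·p = 3.53·9.770711 = 34.4906 m, q = 2.571417·180/π = 147.3314°, L = 55.0168 m.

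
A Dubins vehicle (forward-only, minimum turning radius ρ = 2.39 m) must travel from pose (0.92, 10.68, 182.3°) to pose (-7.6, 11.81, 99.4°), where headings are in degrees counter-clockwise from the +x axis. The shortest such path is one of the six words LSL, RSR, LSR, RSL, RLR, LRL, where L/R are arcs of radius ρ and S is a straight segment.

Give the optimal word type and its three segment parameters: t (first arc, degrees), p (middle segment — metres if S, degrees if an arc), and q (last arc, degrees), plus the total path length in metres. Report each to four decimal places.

Let ψ = atan2(Δy, Δx) = atan2(1.13, -8.52) = 172.4450° be the start→goal bearing.
Normalize: d = |goal − start| / ρ = 8.594609/2.39 = 3.596071, α = (θ_start − ψ) mod 360° = 9.8550° = 0.172002 rad, β = (θ_goal − ψ) mod 360° = 286.9550° = 5.008309 rad.
Common terms: sin α = 0.171155, cos α = 0.985244, sin β = -0.956534, cos β = 0.291620, cos(α−β) = 0.123601, d² = 12.931724. Work in radians in the unit-radius frame; every candidate has L = ρ·(t + p + q).
LSL: p² = 2 + d² − 2cos(α−β) + 2d(sin α − sin β) = 22.795022; p = √p² = 4.774413; φ = atan2(cos β − cos α, d + sin α − sin β) = -0.145795 rad; t = (φ − α) mod 2π = 5.965388 rad, q = (β − φ) mod 2π = 5.154105 rad → L = 2.39·(5.965388 + 4.774413 + 5.154105) = 2.39·15.893906 = 37.986435 m
RSR: p² = 2 + d² − 2cos(α−β) + 2d(sin β − sin α) = 6.574020; p = √p² = 2.563985; φ = atan2(cos α − cos β, d − sin α + sin β) = 0.273939 rad; t = (α − φ) mod 2π = 6.181248 rad, q = (φ − β) mod 2π = 1.548815 rad → L = 2.39·(6.181248 + 2.563985 + 1.548815) = 2.39·10.294048 = 24.602776 m
LSR: p² = d² − 2 + 2cos(α−β) + 2d(sin α + sin β) = 5.530371; p = √p² = 2.351674; φ = atan2(−cos α − cos β, d + sin α + sin β) − atan2(−2, p) = 0.278345 rad; t = (φ − α) mod 2π = 0.106343 rad, q = (φ − β) mod 2π = 1.553221 rad → L = 2.39·(0.106343 + 2.351674 + 1.553221) = 2.39·4.011239 = 9.586861 m
RSL: p² = d² − 2 + 2cos(α−β) − 2d(sin α + sin β) = 16.827482; p = √p² = 4.102131; φ = atan2(cos α + cos β, d − sin α − sin β) − atan2(2, p) = -0.170068 rad; t = (α − φ) mod 2π = 0.342070 rad, q = (β − φ) mod 2π = 5.178377 rad → L = 2.39·(0.342070 + 4.102131 + 5.178377) = 2.39·9.622579 = 22.997963 m
RLR: c = (6 − d² + 2cos(α−β) + 2d(sin α − sin β))/8 = 0.178248; p = 2π − arccos c = 4.891594 rad; φ = atan2(cos α − cos β, d − sin α + sin β) = 0.273939 rad; t = (α − φ + p/2) mod 2π = 2.343860 rad, q = (α − β − t + p) mod 2π = 3.994612 rad → L = 2.39·(2.343860 + 4.891594 + 3.994612) = 2.39·11.230066 = 26.839858 m
LRL: c = (6 − d² + 2cos(α−β) − 2d(sin α − sin β))/8 = -1.849378, |c| > 1 → infeasible
Shortest: LSR with L = 9.586861 m ≈ 9.5869 m
Convert LSR to answer units (arcs ×180/π): t = 0.106343·180/π = 6.0930°, p = ρ·p = 2.39·2.351674 = 5.6205 m, q = 1.553221·180/π = 88.9930°, L = 9.5869 m.

LSR: t = 6.0930°, p = 5.6205 m, q = 88.9930°, L = 9.5869 m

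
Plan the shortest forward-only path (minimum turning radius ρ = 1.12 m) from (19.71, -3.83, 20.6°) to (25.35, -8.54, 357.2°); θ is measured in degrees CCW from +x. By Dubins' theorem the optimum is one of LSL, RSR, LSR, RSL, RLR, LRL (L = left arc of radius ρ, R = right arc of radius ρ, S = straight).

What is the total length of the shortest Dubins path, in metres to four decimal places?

7.6611 m

Let ψ = atan2(Δy, Δx) = atan2(-4.71, 5.64) = -39.8655° be the start→goal bearing.
Normalize: d = |goal − start| / ρ = 7.348041/1.12 = 6.560750, α = (θ_start − ψ) mod 360° = 60.4655° = 1.055322 rad, β = (θ_goal − ψ) mod 360° = 37.0655° = 0.646915 rad.
Common terms: sin α = 0.870059, cos α = 0.492948, sin β = 0.602727, cos β = 0.797947, cos(α−β) = 0.917755, d² = 43.043447. Work in radians in the unit-radius frame; every candidate has L = ρ·(t + p + q).
LSL: p² = 2 + d² − 2cos(α−β) + 2d(sin α − sin β) = 46.715729; p = √p² = 6.834891; φ = atan2(cos β − cos α, d + sin α − sin β) = 0.044639 rad; t = (φ − α) mod 2π = 5.272502 rad, q = (β − φ) mod 2π = 0.602276 rad → L = 1.12·(5.272502 + 6.834891 + 0.602276) = 1.12·12.709669 = 14.234829 m
RSR: p² = 2 + d² − 2cos(α−β) + 2d(sin β − sin α) = 39.700147; p = √p² = 6.300805; φ = atan2(cos α − cos β, d − sin α + sin β) = -0.048425 rad; t = (α − φ) mod 2π = 1.103747 rad, q = (φ − β) mod 2π = 5.587845 rad → L = 1.12·(1.103747 + 6.300805 + 5.587845) = 1.12·12.992398 = 14.551485 m
LSR: p² = d² − 2 + 2cos(α−β) + 2d(sin α + sin β) = 62.204120; p = √p² = 7.886959; φ = atan2(−cos α − cos β, d + sin α + sin β) − atan2(−2, p) = 0.089022 rad; t = (φ − α) mod 2π = 5.316886 rad, q = (φ − β) mod 2π = 5.725293 rad → L = 1.12·(5.316886 + 7.886959 + 5.725293) = 1.12·18.929137 = 21.200634 m
RSL: p² = d² − 2 + 2cos(α−β) − 2d(sin α + sin β) = 23.553793; p = √p² = 4.853225; φ = atan2(cos α + cos β, d − sin α − sin β) − atan2(2, p) = -0.142419 rad; t = (α − φ) mod 2π = 1.197740 rad, q = (β − φ) mod 2π = 0.789333 rad → L = 1.12·(1.197740 + 4.853225 + 0.789333) = 1.12·6.840299 = 7.661134 m
RLR: c = (6 − d² + 2cos(α−β) + 2d(sin α − sin β))/8 = -3.962518, |c| > 1 → infeasible
LRL: c = (6 − d² + 2cos(α−β) − 2d(sin α − sin β))/8 = -4.839466, |c| > 1 → infeasible
Shortest: RSL with L = 7.661134 m ≈ 7.6611 m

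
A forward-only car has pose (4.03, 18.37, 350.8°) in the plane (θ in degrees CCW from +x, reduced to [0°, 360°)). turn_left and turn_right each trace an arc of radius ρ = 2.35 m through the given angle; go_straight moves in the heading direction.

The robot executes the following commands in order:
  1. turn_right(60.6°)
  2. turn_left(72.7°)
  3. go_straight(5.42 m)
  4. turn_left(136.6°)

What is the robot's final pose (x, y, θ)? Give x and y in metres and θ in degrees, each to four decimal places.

(15.0045, 19.7343, 139.5000°)

set_pose: (x, y, θ) = (4.0300, 18.3700, 350.8000°), ρ = 2.35
turn_right(60.6°): centre at ρ to the right, rotate −60.6° → (5.8597, 16.8617, 290.2000°)
turn_left(72.7°): centre at ρ to the left, rotate +72.7° → (8.1841, 15.3261, 362.9000° ≡ 2.9000°)
go_straight(5.42): x += 5.42·cos θ, y += 5.42·sin θ → (13.5971, 15.6004, 2.9000°)
turn_left(136.6°): centre at ρ to the left, rotate +136.6° → (15.0045, 19.7343, 139.5000°)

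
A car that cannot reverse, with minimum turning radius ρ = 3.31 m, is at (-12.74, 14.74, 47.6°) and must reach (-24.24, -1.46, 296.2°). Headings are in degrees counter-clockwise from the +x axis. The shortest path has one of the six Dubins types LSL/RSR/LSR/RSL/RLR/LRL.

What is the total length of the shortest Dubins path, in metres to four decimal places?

32.2048 m

Let ψ = atan2(Δy, Δx) = atan2(-16.20, -11.50) = -125.3700° be the start→goal bearing.
Normalize: d = |goal − start| / ρ = 19.866806/3.31 = 6.002056, α = (θ_start − ψ) mod 360° = 172.9700° = 3.018897 rad, β = (θ_goal − ψ) mod 360° = 61.5700° = 1.074600 rad.
Common terms: sin α = 0.122388, cos α = -0.992482, sin β = 0.879400, cos β = 0.476084, cos(α−β) = -0.364877, d² = 36.024680. Work in radians in the unit-radius frame; every candidate has L = ρ·(t + p + q).
LSL: p² = 2 + d² − 2cos(α−β) + 2d(sin α − sin β) = 29.667181; p = √p² = 5.446759; φ = atan2(cos β − cos α, d + sin α − sin β) = 0.273001 rad; t = (φ − α) mod 2π = 3.537289 rad, q = (β − φ) mod 2π = 0.801600 rad → L = 3.31·(3.537289 + 5.446759 + 0.801600) = 3.31·9.785647 = 32.390492 m
RSR: p² = 2 + d² − 2cos(α−β) + 2d(sin β − sin α) = 47.841687; p = √p² = 6.916769; φ = atan2(cos α − cos β, d − sin α + sin β) = -0.213948 rad; t = (α − φ) mod 2π = 3.232845 rad, q = (φ − β) mod 2π = 4.994637 rad → L = 3.31·(3.232845 + 6.916769 + 4.994637) = 3.31·15.144251 = 50.127470 m
LSR: p² = d² − 2 + 2cos(α−β) + 2d(sin α + sin β) = 45.320503; p = √p² = 6.732050; φ = atan2(−cos α − cos β, d + sin α + sin β) − atan2(−2, p) = 0.362379 rad; t = (φ − α) mod 2π = 3.626668 rad, q = (φ − β) mod 2π = 5.570964 rad → L = 3.31·(3.626668 + 6.732050 + 5.570964) = 3.31·15.929682 = 52.727248 m
RSL: p² = d² − 2 + 2cos(α−β) − 2d(sin α + sin β) = 21.269351; p = √p² = 4.611871; φ = atan2(cos α + cos β, d − sin α − sin β) − atan2(2, p) = -0.512095 rad; t = (α − φ) mod 2π = 3.530992 rad, q = (β − φ) mod 2π = 1.586695 rad → L = 3.31·(3.530992 + 4.611871 + 1.586695) = 3.31·9.729558 = 32.204836 m
RLR: c = (6 − d² + 2cos(α−β) + 2d(sin α − sin β))/8 = -4.980211, |c| > 1 → infeasible
LRL: c = (6 − d² + 2cos(α−β) − 2d(sin α − sin β))/8 = -2.708398, |c| > 1 → infeasible
Shortest: RSL with L = 32.204836 m ≈ 32.2048 m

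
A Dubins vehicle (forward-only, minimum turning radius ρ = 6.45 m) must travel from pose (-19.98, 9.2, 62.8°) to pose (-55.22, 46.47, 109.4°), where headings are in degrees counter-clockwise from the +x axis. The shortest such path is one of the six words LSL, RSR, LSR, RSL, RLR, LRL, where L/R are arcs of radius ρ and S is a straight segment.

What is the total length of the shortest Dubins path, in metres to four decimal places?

Let ψ = atan2(Δy, Δx) = atan2(37.27, -35.24) = 133.3964° be the start→goal bearing.
Normalize: d = |goal − start| / ρ = 51.292402/6.45 = 7.952310, α = (θ_start − ψ) mod 360° = 289.4036° = 5.051046 rad, β = (θ_goal − ψ) mod 360° = 336.0036° = 5.864370 rad.
Common terms: sin α = -0.943202, cos α = 0.332221, sin β = -0.406679, cos β = 0.913571, cos(α−β) = 0.687088, d² = 63.239240. Work in radians in the unit-radius frame; every candidate has L = ρ·(t + p + q).
LSL: p² = 2 + d² − 2cos(α−β) + 2d(sin α − sin β) = 55.331871; p = √p² = 7.438540; φ = atan2(cos β − cos α, d + sin α − sin β) = 0.078234 rad; t = (φ − α) mod 2π = 1.310372 rad, q = (β − φ) mod 2π = 5.786136 rad → L = 6.45·(1.310372 + 7.438540 + 5.786136) = 6.45·14.535048 = 93.751062 m
RSR: p² = 2 + d² − 2cos(α−β) + 2d(sin β − sin α) = 72.398260; p = √p² = 8.508717; φ = atan2(cos α − cos β, d − sin α + sin β) = -0.068377 rad; t = (α − φ) mod 2π = 5.119424 rad, q = (φ − β) mod 2π = 0.350438 rad → L = 6.45·(5.119424 + 8.508717 + 0.350438) = 6.45·13.978579 = 90.161832 m
LSR: p² = d² − 2 + 2cos(α−β) + 2d(sin α + sin β) = 41.144084; p = √p² = 6.414365; φ = atan2(−cos α − cos β, d + sin α + sin β) − atan2(−2, p) = 0.115753 rad; t = (φ − α) mod 2π = 1.347892 rad, q = (φ − β) mod 2π = 0.534568 rad → L = 6.45·(1.347892 + 6.414365 + 0.534568) = 6.45·8.296825 = 53.514524 m
RSL: p² = d² − 2 + 2cos(α−β) − 2d(sin α + sin β) = 84.082747; p = √p² = 9.169664; φ = atan2(cos α + cos β, d − sin α − sin β) − atan2(2, p) = -0.081615 rad; t = (α − φ) mod 2π = 5.132661 rad, q = (β − φ) mod 2π = 5.945985 rad → L = 6.45·(5.132661 + 9.169664 + 5.945985) = 6.45·20.248310 = 130.601603 m
RLR: c = (6 − d² + 2cos(α−β) + 2d(sin α − sin β))/8 = -8.049782, |c| > 1 → infeasible
LRL: c = (6 − d² + 2cos(α−β) − 2d(sin α − sin β))/8 = -5.916484, |c| > 1 → infeasible
Shortest: LSR with L = 53.514524 m ≈ 53.5145 m

53.5145 m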